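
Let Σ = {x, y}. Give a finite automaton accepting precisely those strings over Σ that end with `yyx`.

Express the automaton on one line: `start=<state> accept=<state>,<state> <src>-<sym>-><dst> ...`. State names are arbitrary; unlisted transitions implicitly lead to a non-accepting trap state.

Remember how much of `yyx` the current input suffix matches. State q0 means no match yet; q1 means the last symbol is `y`; q2 means the last 2 symbols are `yy`; q3 means the last 3 symbols are `yyx`. Only q3 accepts. On a mismatch, fall back to the longest proper suffix that is still a prefix of `yyx`.
4 states suffice.
        x   y  
>  q0   q0  q1 
   q1   q0  q2 
   q2   q3  q2 
 * q3   q0  q1 
(> = start, * = accepting)

start=q0 accept=q3 q0-x->q0 q0-y->q1 q1-x->q0 q1-y->q2 q2-x->q3 q2-y->q2 q3-x->q0 q3-y->q1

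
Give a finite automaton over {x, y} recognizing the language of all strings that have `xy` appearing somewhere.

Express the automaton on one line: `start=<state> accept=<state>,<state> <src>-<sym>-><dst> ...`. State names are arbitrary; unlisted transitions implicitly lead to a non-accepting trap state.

start=q0 accept=q2 q0-x->q1 q0-y->q0 q1-x->q1 q1-y->q2 q2-x->q2 q2-y->q2

States q0..q1 record the length of the longest prefix of `xy` that matches the current input suffix. Reaching q2 means `xy` has been seen, and we stay there forever. Accept from q2.
        x   y  
>  q0   q1  q0 
   q1   q1  q2 
 * q2   q2  q2 
(> = start, * = accepting)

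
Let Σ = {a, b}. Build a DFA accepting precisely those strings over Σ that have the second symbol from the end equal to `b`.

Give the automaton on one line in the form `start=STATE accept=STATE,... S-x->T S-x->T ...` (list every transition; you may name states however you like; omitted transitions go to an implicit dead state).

A DFA must remember the last 2 symbols (since which symbol is second-to-last isn't known until the input ends). Use one state per possible window of the last ≤2 symbols; accept from those whose window starts with `b`.
A 7-state machine:
        a   b  
>  q0   q1  q2 
   q1   q3  q4 
   q2   q5  q6 
   q3   q3  q4 
   q4   q5  q6 
 * q5   q3  q4 
 * q6   q5  q6 
(> = start, * = accepting)

start=q0 accept=q5,q6 q0-a->q1 q0-b->q2 q1-a->q3 q1-b->q4 q2-a->q5 q2-b->q6 q3-a->q3 q3-b->q4 q4-a->q5 q4-b->q6 q5-a->q3 q5-b->q4 q6-a->q5 q6-b->q6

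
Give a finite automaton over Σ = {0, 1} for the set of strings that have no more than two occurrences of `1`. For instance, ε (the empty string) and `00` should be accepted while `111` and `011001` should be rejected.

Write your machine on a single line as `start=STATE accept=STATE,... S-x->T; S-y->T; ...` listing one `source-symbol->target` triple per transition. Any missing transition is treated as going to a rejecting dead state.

Only the number of `1`s matters, and only up to 3. Make a chain S0 → S1 → S2 → S3 advanced by each `1` (with S3 absorbing); every other symbol self-loops. The accepting set is {S0, S1, S2}.
4 states suffice.
        0   1  
>* S0   S0  S1 
 * S1   S1  S2 
 * S2   S2  S3 
   S3   S3  S3 
(> = start, * = accepting)

start=S0; accept=S0,S1,S2; S0-0->S0; S0-1->S1; S1-0->S1; S1-1->S2; S2-0->S2; S2-1->S3; S3-0->S3; S3-1->S3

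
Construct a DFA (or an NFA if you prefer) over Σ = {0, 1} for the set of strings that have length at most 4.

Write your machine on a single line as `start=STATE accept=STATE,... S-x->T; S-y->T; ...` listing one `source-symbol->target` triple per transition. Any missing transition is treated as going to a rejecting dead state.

start=s0; accept=s0,s1,s2,s3,s4; s0-0->s1; s0-1->s1; s1-0->s2; s1-1->s2; s2-0->s3; s2-1->s3; s3-0->s4; s3-1->s4; s4-0->s5; s4-1->s5; s5-0->s5; s5-1->s5

We only need to distinguish lengths 0, 1, …, 4, and '>4'. Chain s0 → s1 → s2 → s3 → s4 → s5 on every symbol, with s5 looping. Accepting states: {s0, s1, s2, s3, s4}.
6 states suffice.
        0   1  
>* s0   s1  s1 
 * s1   s2  s2 
 * s2   s3  s3 
 * s3   s4  s4 
 * s4   s5  s5 
   s5   s5  s5 
(> = start, * = accepting)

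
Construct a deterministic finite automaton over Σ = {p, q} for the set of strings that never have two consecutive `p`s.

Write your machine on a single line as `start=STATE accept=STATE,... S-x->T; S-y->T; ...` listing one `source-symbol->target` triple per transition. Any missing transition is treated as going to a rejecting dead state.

start=S0; accept=S0,S1; S0-p->S1; S0-q->S0; S1-p->S2; S1-q->S0; S2-p->S2; S2-q->S2

Track partial matches of the forbidden pattern `pp`. State S2 is a dead state reached once `pp` has occurred; every other state accepts. S0 means no part of `pp` is currently matched.
With 3 states:
        p   q  
>* S0   S1  S0 
 * S1   S2  S0 
   S2   S2  S2 
(> = start, * = accepting)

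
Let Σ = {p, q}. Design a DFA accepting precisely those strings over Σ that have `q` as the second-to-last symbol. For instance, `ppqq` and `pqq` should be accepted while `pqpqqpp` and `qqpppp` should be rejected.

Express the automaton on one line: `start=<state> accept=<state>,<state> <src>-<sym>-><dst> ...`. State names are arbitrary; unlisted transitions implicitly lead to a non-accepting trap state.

A DFA must remember the last 2 symbols (since which symbol is second-to-last isn't known until the input ends). Use one state per possible window of the last ≤2 symbols; accept from those whose window starts with `q`.
With 7 states:
        p   q  
>  S0   S1  S2 
   S1   S3  S4 
   S2   S5  S6 
   S3   S3  S4 
   S4   S5  S6 
 * S5   S3  S4 
 * S6   S5  S6 
(> = start, * = accepting)

start=S0 accept=S5,S6 S0-p->S1 S0-q->S2 S1-p->S3 S1-q->S4 S2-p->S5 S2-q->S6 S3-p->S3 S3-q->S4 S4-p->S5 S4-q->S6 S5-p->S3 S5-q->S4 S6-p->S5 S6-q->S6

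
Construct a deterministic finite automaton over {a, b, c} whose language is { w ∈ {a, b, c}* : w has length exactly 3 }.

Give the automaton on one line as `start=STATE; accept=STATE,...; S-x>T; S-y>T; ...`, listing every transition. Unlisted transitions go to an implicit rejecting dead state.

We only need to distinguish lengths 0, 1, …, 3, and '>3'. Chain q0 → q1 → q2 → q3 → q4 on every symbol, with q4 looping. Accepting states: {q3}.
With 5 states:
        a   b   c  
>  q0   q1  q1  q1 
   q1   q2  q2  q2 
   q2   q3  q3  q3 
 * q3   q4  q4  q4 
   q4   q4  q4  q4 
(> = start, * = accepting)

start=q0; accept=q3; q0-a>q1; q0-b>q1; q0-c>q1; q1-a>q2; q1-b>q2; q1-c>q2; q2-a>q3; q2-b>q3; q2-c>q3; q3-a>q4; q3-b>q4; q3-c>q4; q4-a>q4; q4-b>q4; q4-c>q4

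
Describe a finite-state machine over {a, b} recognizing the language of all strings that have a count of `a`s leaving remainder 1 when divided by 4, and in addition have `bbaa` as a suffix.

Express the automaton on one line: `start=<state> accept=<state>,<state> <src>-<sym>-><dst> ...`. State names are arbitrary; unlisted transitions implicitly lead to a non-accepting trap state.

start=q0 accept=q7 q0-a->q1 q0-b->q0 q1-a->q2 q1-b->q1 q2-a->q3 q2-b->q2 q3-a->q0 q3-b->q4 q4-a->q0 q4-b->q5 q5-a->q6 q5-b->q5 q6-a->q7 q6-b->q0 q7-a->q2 q7-b->q1

Handle the two conditions separately and then intersect. One (4 states) tracks the count of `a`s modulo 4; the other (5 states) tracks how much of the suffix `bbaa` has currently been matched. Each combined state is a pair, one component from each; accept when both components accept. Equivalent product states are then merged.
With 8 states:
        a   b  
>  q0   q1  q0 
   q1   q2  q1 
   q2   q3  q2 
   q3   q0  q4 
   q4   q0  q5 
   q5   q6  q5 
   q6   q7  q0 
 * q7   q2  q1 
(> = start, * = accepting)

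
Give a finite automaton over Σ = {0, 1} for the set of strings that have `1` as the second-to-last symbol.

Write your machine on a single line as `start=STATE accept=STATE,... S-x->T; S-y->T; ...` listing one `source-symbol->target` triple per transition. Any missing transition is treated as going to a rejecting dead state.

Because acceptance depends on a position counted from the end, the machine has to buffer the most recent 2 symbols. Make each state the string of the last up-to-2 symbols read; on input `x` shift the window left and append `x`. Accept when the buffered window has length 2 and begins with `1`.
7 states suffice.
        0   1  
>  q0   q1  q2 
   q1   q3  q4 
   q2   q5  q6 
   q3   q3  q4 
   q4   q5  q6 
 * q5   q3  q4 
 * q6   q5  q6 
(> = start, * = accepting)

start=q0; accept=q5,q6; q0-0->q1; q0-1->q2; q1-0->q3; q1-1->q4; q2-0->q5; q2-1->q6; q3-0->q3; q3-1->q4; q4-0->q5; q4-1->q6; q5-0->q3; q5-1->q4; q6-0->q5; q6-1->q6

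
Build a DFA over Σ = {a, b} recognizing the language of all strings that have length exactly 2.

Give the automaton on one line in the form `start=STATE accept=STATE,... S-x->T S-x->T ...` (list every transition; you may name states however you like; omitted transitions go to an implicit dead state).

We only need to distinguish lengths 0, 1, …, 2, and '>2'. Chain q0 → q1 → q2 → q3 on every symbol, with q3 looping. Accepting states: {q2}.
4 states suffice.
        a   b  
>  q0   q1  q1 
   q1   q2  q2 
 * q2   q3  q3 
   q3   q3  q3 
(> = start, * = accepting)

start=q0 accept=q2 q0-a->q1 q0-b->q1 q1-a->q2 q1-b->q2 q2-a->q3 q2-b->q3 q3-a->q3 q3-b->q3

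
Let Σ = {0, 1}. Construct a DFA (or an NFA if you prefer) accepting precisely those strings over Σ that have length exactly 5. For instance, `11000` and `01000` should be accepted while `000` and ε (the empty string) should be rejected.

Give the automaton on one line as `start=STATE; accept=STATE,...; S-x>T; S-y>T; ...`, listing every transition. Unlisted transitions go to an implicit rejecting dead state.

Count input length up to 6: every symbol moves from q0 toward q6, which means 'more than 5' and absorbs. Accept from {q5}.
A 7-state machine:
        0   1  
>  q0   q1  q1 
   q1   q2  q2 
   q2   q3  q3 
   q3   q4  q4 
   q4   q5  q5 
 * q5   q6  q6 
   q6   q6  q6 
(> = start, * = accepting)

start=q0; accept=q5; q0-0>q1; q0-1>q1; q1-0>q2; q1-1>q2; q2-0>q3; q2-1>q3; q3-0>q4; q3-1>q4; q4-0>q5; q4-1>q5; q5-0>q6; q5-1>q6; q6-0>q6; q6-1>q6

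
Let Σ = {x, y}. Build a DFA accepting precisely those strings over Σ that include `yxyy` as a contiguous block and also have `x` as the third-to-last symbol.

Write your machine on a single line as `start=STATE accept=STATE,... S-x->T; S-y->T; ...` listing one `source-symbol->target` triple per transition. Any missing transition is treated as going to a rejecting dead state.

Build one automaton per condition and run them in lockstep. One (5 states) tracks whether and how much of `yxyy` has been seen; the other (15 states) tracks the last 3 symbols read. Each combined state is a pair, one component from each; accept when both components accept. Minimizing collapses redundant product states.
          x    y  
>  s0     s0   s1 
   s1     s2   s1 
   s2     s0   s3 
   s3     s2   s4 
 * s4     s5   s6 
   s5     s7   s8 
   s6     s5   s6 
   s7     s9  s10 
   s8    s11   s4 
 * s9     s9  s10 
 * s10   s11   s4 
 * s11    s7   s8 
(> = start, * = accepting)

start=s0; accept=s4,s9,s10,s11; s0-x->s0; s0-y->s1; s1-x->s2; s1-y->s1; s2-x->s0; s2-y->s3; s3-x->s2; s3-y->s4; s4-x->s5; s4-y->s6; s5-x->s7; s5-y->s8; s6-x->s5; s6-y->s6; s7-x->s9; s7-y->s10; s8-x->s11; s8-y->s4; s9-x->s9; s9-y->s10; s10-x->s11; s10-y->s4; s11-x->s7; s11-y->s8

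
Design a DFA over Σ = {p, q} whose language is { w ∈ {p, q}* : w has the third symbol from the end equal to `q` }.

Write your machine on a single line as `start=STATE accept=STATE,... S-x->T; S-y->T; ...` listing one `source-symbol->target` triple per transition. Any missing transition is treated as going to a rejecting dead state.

start=S0; accept=S11,S12,S13,S14; S0-p->S1; S0-q->S2; S1-p->S3; S1-q->S4; S2-p->S5; S2-q->S6; S3-p->S7; S3-q->S8; S4-p->S9; S4-q->S10; S5-p->S11; S5-q->S12; S6-p->S13; S6-q->S14; S7-p->S7; S7-q->S8; S8-p->S9; S8-q->S10; S9-p->S11; S9-q->S12; S10-p->S13; S10-q->S14; S11-p->S7; S11-q->S8; S12-p->S9; S12-q->S10; S13-p->S11; S13-q->S12; S14-p->S13; S14-q->S14

Because acceptance depends on a position counted from the end, the machine has to buffer the most recent 3 symbols. Make each state the string of the last up-to-3 symbols read; on input `x` shift the window left and append `x`. Accept when the buffered window has length 3 and begins with `q`.
With 15 states:
          p    q  
>  S0     S1   S2 
   S1     S3   S4 
   S2     S5   S6 
   S3     S7   S8 
   S4     S9  S10 
   S5    S11  S12 
   S6    S13  S14 
   S7     S7   S8 
   S8     S9  S10 
   S9    S11  S12 
   S10   S13  S14 
 * S11    S7   S8 
 * S12    S9  S10 
 * S13   S11  S12 
 * S14   S13  S14 
(> = start, * = accepting)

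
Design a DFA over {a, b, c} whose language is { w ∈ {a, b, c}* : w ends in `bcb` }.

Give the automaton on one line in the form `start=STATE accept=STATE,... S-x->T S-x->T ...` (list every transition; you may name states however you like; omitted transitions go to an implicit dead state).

Remember how much of `bcb` the current input suffix matches. State S0 means no match yet; S1 means the last symbol is `b`; S2 means the last 2 symbols are `bc`; S3 means the last 3 symbols are `bcb`. Only S3 accepts. On a mismatch, fall back to the longest proper suffix that is still a prefix of `bcb`.
A 4-state machine:
        a   b   c  
>  S0   S0  S1  S0 
   S1   S0  S1  S2 
   S2   S0  S3  S0 
 * S3   S0  S1  S2 
(> = start, * = accepting)

start=S0 accept=S3 S0-a->S0 S0-b->S1 S0-c->S0 S1-a->S0 S1-b->S1 S1-c->S2 S2-a->S0 S2-b->S3 S2-c->S0 S3-a->S0 S3-b->S1 S3-c->S2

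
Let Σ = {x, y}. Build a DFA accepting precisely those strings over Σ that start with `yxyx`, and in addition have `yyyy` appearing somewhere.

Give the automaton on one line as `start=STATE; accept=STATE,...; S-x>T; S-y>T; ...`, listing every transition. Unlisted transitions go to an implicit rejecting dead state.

Build one automaton per condition and run them in lockstep. The first has 6 states tracking whether the input so far still matches the prefix `yxyx`; the second has 5 states tracking whether and how much of `yyyy` has been seen. A product state is a pair (one from each), accepting exactly when both do. After merging equivalent states the machine shrinks.
10 states suffice.
        x   y  
>  s0   s1  s2 
   s1   s1  s1 
   s2   s3  s1 
   s3   s1  s4 
   s4   s5  s1 
   s5   s5  s6 
   s6   s5  s7 
   s7   s5  s8 
   s8   s5  s9 
 * s9   s9  s9 
(> = start, * = accepting)

start=s0; accept=s9; s0-x>s1; s0-y>s2; s1-x>s1; s1-y>s1; s2-x>s3; s2-y>s1; s3-x>s1; s3-y>s4; s4-x>s5; s4-y>s1; s5-x>s5; s5-y>s6; s6-x>s5; s6-y>s7; s7-x>s5; s7-y>s8; s8-x>s5; s8-y>s9; s9-x>s9; s9-y>s9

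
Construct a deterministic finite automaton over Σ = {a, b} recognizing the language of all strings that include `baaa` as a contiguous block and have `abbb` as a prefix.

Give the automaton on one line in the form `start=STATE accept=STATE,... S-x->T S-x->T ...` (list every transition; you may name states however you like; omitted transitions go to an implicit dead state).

start=s0 accept=s8 s0-a->s1 s0-b->s2 s1-a->s2 s1-b->s3 s2-a->s2 s2-b->s2 s3-a->s2 s3-b->s4 s4-a->s2 s4-b->s5 s5-a->s6 s5-b->s5 s6-a->s7 s6-b->s5 s7-a->s8 s7-b->s5 s8-a->s8 s8-b->s8

Build one automaton per condition and run them in lockstep. The first has 5 states tracking whether and how much of `baaa` has been seen; the second has 6 states tracking whether the input so far still matches the prefix `abbb`. A product state is a pair (one from each), accepting exactly when both do. Equivalent product states are then merged.
A 9-state machine:
        a   b  
>  s0   s1  s2 
   s1   s2  s3 
   s2   s2  s2 
   s3   s2  s4 
   s4   s2  s5 
   s5   s6  s5 
   s6   s7  s5 
   s7   s8  s5 
 * s8   s8  s8 
(> = start, * = accepting)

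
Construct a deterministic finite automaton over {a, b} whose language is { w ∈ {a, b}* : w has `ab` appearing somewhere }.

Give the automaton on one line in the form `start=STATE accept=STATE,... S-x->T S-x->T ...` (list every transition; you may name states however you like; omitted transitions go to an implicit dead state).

Track how much of `ab` has been matched so far: state s0 is no progress, s2 is the absorbing accept state reached once `ab` has occurred. Intermediate states record partial matches; on a mismatch, fall back to the longest reusable overlap.
With 3 states:
        a   b  
>  s0   s1  s0 
   s1   s1  s2 
 * s2   s2  s2 
(> = start, * = accepting)

start=s0 accept=s2 s0-a->s1 s0-b->s0 s1-a->s1 s1-b->s2 s2-a->s2 s2-b->s2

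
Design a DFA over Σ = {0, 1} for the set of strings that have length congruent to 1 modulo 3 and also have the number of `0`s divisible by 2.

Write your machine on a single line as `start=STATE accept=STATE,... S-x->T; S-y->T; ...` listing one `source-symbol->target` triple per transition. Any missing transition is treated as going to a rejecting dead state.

Handle the two conditions separately and then intersect. The first has 3 states tracking the input length modulo 3; the second has 2 states tracking the count of `0`s modulo 2. A product state is a pair (one from each), accepting exactly when both do.
With 6 states:
        0   1  
>  s0   s1  s2 
   s1   s3  s4 
 * s2   s4  s3 
   s3   s5  s0 
   s4   s0  s5 
   s5   s2  s1 
(> = start, * = accepting)

start=s0; accept=s2; s0-0->s1; s0-1->s2; s1-0->s3; s1-1->s4; s2-0->s4; s2-1->s3; s3-0->s5; s3-1->s0; s4-0->s0; s4-1->s5; s5-0->s2; s5-1->s1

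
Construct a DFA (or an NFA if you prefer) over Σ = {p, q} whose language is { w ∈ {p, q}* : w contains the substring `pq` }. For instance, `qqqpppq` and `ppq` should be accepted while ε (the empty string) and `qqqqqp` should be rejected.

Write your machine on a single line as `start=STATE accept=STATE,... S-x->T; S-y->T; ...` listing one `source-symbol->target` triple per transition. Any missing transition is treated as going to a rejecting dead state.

States s0..s1 record the length of the longest prefix of `pq` that matches the current input suffix. Reaching s2 means `pq` has been seen, and we stay there forever. Accept from s2.
A 3-state machine:
        p   q  
>  s0   s1  s0 
   s1   s1  s2 
 * s2   s2  s2 
(> = start, * = accepting)

start=s0; accept=s2; s0-p->s1; s0-q->s0; s1-p->s1; s1-q->s2; s2-p->s2; s2-q->s2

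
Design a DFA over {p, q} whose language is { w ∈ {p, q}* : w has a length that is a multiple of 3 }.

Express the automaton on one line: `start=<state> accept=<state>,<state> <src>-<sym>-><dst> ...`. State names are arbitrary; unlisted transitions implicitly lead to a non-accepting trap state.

start=s0 accept=s0 s0-p->s1 s0-q->s1 s1-p->s2 s1-q->s2 s2-p->s0 s2-q->s0

Only the length mod 3 matters, so use a 3-cycle: from any state, every input symbol moves to the next state, wrapping s2 back to s0. Mark s0 accepting.
        p   q  
>* s0   s1  s1 
   s1   s2  s2 
   s2   s0  s0 
(> = start, * = accepting)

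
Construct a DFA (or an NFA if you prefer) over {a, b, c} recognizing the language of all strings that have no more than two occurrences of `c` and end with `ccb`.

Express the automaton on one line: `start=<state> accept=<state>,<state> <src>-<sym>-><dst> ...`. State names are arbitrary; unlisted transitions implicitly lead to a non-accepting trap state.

Build one automaton per condition and run them in lockstep. The first has 4 states tracking the count of `c`s, saturating at 3; the second has 4 states tracking how much of the suffix `ccb` has currently been matched. A product state is a pair (one from each), accepting exactly when both do.
An 11-state machine:
          a    b    c  
>  q0     q0   q0   q1 
   q1     q2   q2   q3 
   q2     q2   q2   q4 
   q3     q5   q6   q7 
   q4     q5   q5   q7 
   q5     q5   q5   q8 
 * q6     q5   q5   q8 
   q7     q9  q10   q7 
   q8     q9   q9   q7 
   q9     q9   q9   q8 
   q10    q9   q9   q8 
(> = start, * = accepting)

start=q0 accept=q6 q0-a->q0 q0-b->q0 q0-c->q1 q1-a->q2 q1-b->q2 q1-c->q3 q2-a->q2 q2-b->q2 q2-c->q4 q3-a->q5 q3-b->q6 q3-c->q7 q4-a->q5 q4-b->q5 q4-c->q7 q5-a->q5 q5-b->q5 q5-c->q8 q6-a->q5 q6-b->q5 q6-c->q8 q7-a->q9 q7-b->q10 q7-c->q7 q8-a->q9 q8-b->q9 q8-c->q7 q9-a->q9 q9-b->q9 q9-c->q8 q10-a->q9 q10-b->q9 q10-c->q8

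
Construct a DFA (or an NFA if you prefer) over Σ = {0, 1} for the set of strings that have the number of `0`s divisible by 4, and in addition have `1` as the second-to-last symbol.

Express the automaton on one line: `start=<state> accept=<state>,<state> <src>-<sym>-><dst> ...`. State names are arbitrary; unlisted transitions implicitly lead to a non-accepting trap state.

start=S0 accept=S4,S7 S0-0->S1 S0-1->S2 S1-0->S3 S1-1->S1 S2-0->S1 S2-1->S4 S3-0->S5 S3-1->S3 S4-0->S1 S4-1->S4 S5-0->S0 S5-1->S6 S6-0->S7 S6-1->S6 S7-0->S1 S7-1->S2

Handle the two conditions separately and then intersect. One (4 states) tracks the count of `0`s modulo 4; the other (7 states) tracks the last 2 symbols read. Each combined state is a pair, one component from each; accept when both components accept. Equivalent product states are then merged.
        0   1  
>  S0   S1  S2 
   S1   S3  S1 
   S2   S1  S4 
   S3   S5  S3 
 * S4   S1  S4 
   S5   S0  S6 
   S6   S7  S6 
 * S7   S1  S2 
(> = start, * = accepting)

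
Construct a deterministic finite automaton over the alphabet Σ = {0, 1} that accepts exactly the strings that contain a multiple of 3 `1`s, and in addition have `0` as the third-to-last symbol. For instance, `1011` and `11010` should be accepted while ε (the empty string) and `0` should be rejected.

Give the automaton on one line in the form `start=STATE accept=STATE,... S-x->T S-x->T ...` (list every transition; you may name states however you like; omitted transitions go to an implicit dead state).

Run two small machines in parallel and take their product. The first has 3 states tracking the count of `1`s modulo 3; the second has 15 states tracking the last 3 symbols read. A product state is a pair (one from each), accepting exactly when both do. Minimizing collapses redundant product states.
14 states suffice.
          0    1  
>  s0     s1   s2 
   s1     s3   s2 
   s2     s4   s5 
   s3     s6   s2 
   s4     s4   s7 
   s5     s8   s0 
 * s6     s6   s2 
   s7     s8   s9 
   s8    s10  s11 
 * s9     s1   s2 
   s10   s10  s12 
   s11   s13   s2 
 * s12   s13   s2 
 * s13    s3   s2 
(> = start, * = accepting)

start=s0 accept=s6,s9,s12,s13 s0-0->s1 s0-1->s2 s1-0->s3 s1-1->s2 s2-0->s4 s2-1->s5 s3-0->s6 s3-1->s2 s4-0->s4 s4-1->s7 s5-0->s8 s5-1->s0 s6-0->s6 s6-1->s2 s7-0->s8 s7-1->s9 s8-0->s10 s8-1->s11 s9-0->s1 s9-1->s2 s10-0->s10 s10-1->s12 s11-0->s13 s11-1->s2 s12-0->s13 s12-1->s2 s13-0->s3 s13-1->s2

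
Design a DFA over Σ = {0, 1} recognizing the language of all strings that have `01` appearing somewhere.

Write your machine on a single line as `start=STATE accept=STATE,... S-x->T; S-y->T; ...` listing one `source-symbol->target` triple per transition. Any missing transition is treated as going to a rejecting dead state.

start=q0; accept=q2; q0-0->q1; q0-1->q0; q1-0->q1; q1-1->q2; q2-0->q2; q2-1->q2

States q0..q1 record the length of the longest prefix of `01` that matches the current input suffix. Reaching q2 means `01` has been seen, and we stay there forever. Accept from q2.
A 3-state machine:
        0   1  
>  q0   q1  q0 
   q1   q1  q2 
 * q2   q2  q2 
(> = start, * = accepting)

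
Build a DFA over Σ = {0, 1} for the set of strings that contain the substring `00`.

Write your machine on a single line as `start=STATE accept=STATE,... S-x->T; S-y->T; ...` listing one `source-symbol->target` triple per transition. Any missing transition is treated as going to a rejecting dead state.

States q0..q1 record the length of the longest prefix of `00` that matches the current input suffix. Reaching q2 means `00` has been seen, and we stay there forever. Accept from q2.
A 3-state machine:
        0   1  
>  q0   q1  q0 
   q1   q2  q0 
 * q2   q2  q2 
(> = start, * = accepting)

start=q0; accept=q2; q0-0->q1; q0-1->q0; q1-0->q2; q1-1->q0; q2-0->q2; q2-1->q2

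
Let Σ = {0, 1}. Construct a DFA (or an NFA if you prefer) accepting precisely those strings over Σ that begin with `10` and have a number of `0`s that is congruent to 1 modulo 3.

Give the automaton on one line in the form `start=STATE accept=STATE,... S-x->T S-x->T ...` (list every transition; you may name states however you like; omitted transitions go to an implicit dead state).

start=S0 accept=S3 S0-0->S1 S0-1->S2 S1-0->S1 S1-1->S1 S2-0->S3 S2-1->S1 S3-0->S4 S3-1->S3 S4-0->S5 S4-1->S4 S5-0->S3 S5-1->S5

Build one automaton per condition and run them in lockstep. One (4 states) tracks whether the input so far still matches the prefix `10`; the other (3 states) tracks the count of `0`s modulo 3. Each combined state is a pair, one component from each; accept when both components accept. Minimizing collapses redundant product states.
A 6-state machine:
        0   1  
>  S0   S1  S2 
   S1   S1  S1 
   S2   S3  S1 
 * S3   S4  S3 
   S4   S5  S4 
   S5   S3  S5 
(> = start, * = accepting)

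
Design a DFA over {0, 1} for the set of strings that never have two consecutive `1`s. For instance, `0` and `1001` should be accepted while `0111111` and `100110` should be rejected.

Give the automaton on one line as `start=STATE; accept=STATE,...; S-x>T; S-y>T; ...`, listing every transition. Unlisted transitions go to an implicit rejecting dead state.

start=q0; accept=q0,q1; q0-0>q0; q0-1>q1; q1-0>q0; q1-1>q2; q2-0>q2; q2-1>q2

Track partial matches of the forbidden pattern `11`. State q2 is a dead state reached once `11` has occurred; every other state accepts. q0 means no part of `11` is currently matched.
A 3-state machine:
        0   1  
>* q0   q0  q1 
 * q1   q0  q2 
   q2   q2  q2 
(> = start, * = accepting)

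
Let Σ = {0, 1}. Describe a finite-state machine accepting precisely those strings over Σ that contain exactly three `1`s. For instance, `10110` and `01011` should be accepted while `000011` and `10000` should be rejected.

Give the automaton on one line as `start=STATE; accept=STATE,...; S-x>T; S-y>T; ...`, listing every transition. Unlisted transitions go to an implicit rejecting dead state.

Only the number of `1`s matters, and only up to 4. Make a chain A → B → C → D → E advanced by each `1` (with E absorbing); every other symbol self-loops. The accepting set is {D}.
With 5 states:
       0  1 
>  A   A  B 
   B   B  C 
   C   C  D 
 * D   D  E 
   E   E  E 
(> = start, * = accepting)

start=A; accept=D; A-0>A; A-1>B; B-0>B; B-1>C; C-0>C; C-1>D; D-0>D; D-1>E; E-0>E; E-1>E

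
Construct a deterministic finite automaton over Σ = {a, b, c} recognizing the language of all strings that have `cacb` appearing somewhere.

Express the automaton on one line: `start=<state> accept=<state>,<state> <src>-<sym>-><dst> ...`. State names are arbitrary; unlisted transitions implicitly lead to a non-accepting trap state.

start=s0 accept=s4 s0-a->s0 s0-b->s0 s0-c->s1 s1-a->s2 s1-b->s0 s1-c->s1 s2-a->s0 s2-b->s0 s2-c->s3 s3-a->s2 s3-b->s4 s3-c->s1 s4-a->s4 s4-b->s4 s4-c->s4

States s0..s3 record the length of the longest prefix of `cacb` that matches the current input suffix. Reaching s4 means `cacb` has been seen, and we stay there forever. Accept from s4.
        a   b   c  
>  s0   s0  s0  s1 
   s1   s2  s0  s1 
   s2   s0  s0  s3 
   s3   s2  s4  s1 
 * s4   s4  s4  s4 
(> = start, * = accepting)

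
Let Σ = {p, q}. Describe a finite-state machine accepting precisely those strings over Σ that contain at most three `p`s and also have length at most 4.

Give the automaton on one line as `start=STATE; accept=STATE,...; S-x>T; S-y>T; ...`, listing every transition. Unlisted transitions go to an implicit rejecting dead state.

start=S0; accept=S0,S1,S2,S3,S4,S5,S6,S7,S8,S9,S11,S12,S13,S14; S0-p>S1; S0-q>S2; S1-p>S3; S1-q>S4; S2-p>S4; S2-q>S5; S3-p>S6; S3-q>S7; S4-p>S7; S4-q>S8; S5-p>S8; S5-q>S9; S6-p>S10; S6-q>S11; S7-p>S11; S7-q>S12; S8-p>S12; S8-q>S13; S9-p>S13; S9-q>S14; S10-p>S15; S10-q>S15; S11-p>S15; S11-q>S16; S12-p>S16; S12-q>S17; S13-p>S17; S13-q>S18; S14-p>S18; S14-q>S19; S15-p>S15; S15-q>S15; S16-p>S15; S16-q>S16; S17-p>S16; S17-q>S17; S18-p>S17; S18-q>S18; S19-p>S18; S19-q>S19

Handle the two conditions separately and then intersect. The first has 5 states tracking the count of `p`s, saturating at 4; the second has 6 states tracking the input length, saturating at 5. A product state is a pair (one from each), accepting exactly when both do.
          p    q  
>* S0     S1   S2 
 * S1     S3   S4 
 * S2     S4   S5 
 * S3     S6   S7 
 * S4     S7   S8 
 * S5     S8   S9 
 * S6    S10  S11 
 * S7    S11  S12 
 * S8    S12  S13 
 * S9    S13  S14 
   S10   S15  S15 
 * S11   S15  S16 
 * S12   S16  S17 
 * S13   S17  S18 
 * S14   S18  S19 
   S15   S15  S15 
   S16   S15  S16 
   S17   S16  S17 
   S18   S17  S18 
   S19   S18  S19 
(> = start, * = accepting)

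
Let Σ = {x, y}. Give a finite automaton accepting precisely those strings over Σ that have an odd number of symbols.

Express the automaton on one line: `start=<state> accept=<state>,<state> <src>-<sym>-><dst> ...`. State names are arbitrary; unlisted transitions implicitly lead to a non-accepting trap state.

start=S0 accept=S1 S0-x->S1 S0-y->S1 S1-x->S0 S1-y->S0

Only the length mod 2 matters, so use a 2-cycle: from any state, every input symbol moves to the next state, wrapping S1 back to S0. Mark S1 accepting.
2 states suffice.
        x   y  
>  S0   S1  S1 
 * S1   S0  S0 
(> = start, * = accepting)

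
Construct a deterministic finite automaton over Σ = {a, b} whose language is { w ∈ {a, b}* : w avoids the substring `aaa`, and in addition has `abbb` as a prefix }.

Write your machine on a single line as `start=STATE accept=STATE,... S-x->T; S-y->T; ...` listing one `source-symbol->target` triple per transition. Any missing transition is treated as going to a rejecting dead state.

start=s0; accept=s8,s9,s10; s0-a->s1; s0-b->s2; s1-a->s3; s1-b->s4; s2-a->s5; s2-b->s2; s3-a->s6; s3-b->s2; s4-a->s5; s4-b->s7; s5-a->s3; s5-b->s2; s6-a->s6; s6-b->s6; s7-a->s5; s7-b->s8; s8-a->s9; s8-b->s8; s9-a->s10; s9-b->s8; s10-a->s11; s10-b->s8; s11-a->s11; s11-b->s11

Run two small machines in parallel and take their product. One (4 states) tracks partial matches of the forbidden pattern `aaa`; the other (6 states) tracks whether the input so far still matches the prefix `abbb`. Each combined state is a pair, one component from each; accept when both components accept.
          a    b  
>  s0     s1   s2 
   s1     s3   s4 
   s2     s5   s2 
   s3     s6   s2 
   s4     s5   s7 
   s5     s3   s2 
   s6     s6   s6 
   s7     s5   s8 
 * s8     s9   s8 
 * s9    s10   s8 
 * s10   s11   s8 
   s11   s11  s11 
(> = start, * = accepting)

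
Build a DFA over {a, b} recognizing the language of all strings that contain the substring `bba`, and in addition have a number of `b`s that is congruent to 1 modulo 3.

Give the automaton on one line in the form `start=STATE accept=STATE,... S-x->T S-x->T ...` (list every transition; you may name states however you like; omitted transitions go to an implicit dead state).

start=S0 accept=S11 S0-a->S0 S0-b->S1 S1-a->S2 S1-b->S3 S2-a->S2 S2-b->S4 S3-a->S5 S3-b->S6 S4-a->S7 S4-b->S6 S5-a->S5 S5-b->S8 S6-a->S8 S6-b->S9 S7-a->S7 S7-b->S10 S8-a->S8 S8-b->S11 S9-a->S11 S9-b->S3 S10-a->S0 S10-b->S9 S11-a->S11 S11-b->S5

Handle the two conditions separately and then intersect. One (4 states) tracks whether and how much of `bba` has been seen; the other (3 states) tracks the count of `b`s modulo 3. Each combined state is a pair, one component from each; accept when both components accept.
12 states suffice.
          a    b  
>  S0     S0   S1 
   S1     S2   S3 
   S2     S2   S4 
   S3     S5   S6 
   S4     S7   S6 
   S5     S5   S8 
   S6     S8   S9 
   S7     S7  S10 
   S8     S8  S11 
   S9    S11   S3 
   S10    S0   S9 
 * S11   S11   S5 
(> = start, * = accepting)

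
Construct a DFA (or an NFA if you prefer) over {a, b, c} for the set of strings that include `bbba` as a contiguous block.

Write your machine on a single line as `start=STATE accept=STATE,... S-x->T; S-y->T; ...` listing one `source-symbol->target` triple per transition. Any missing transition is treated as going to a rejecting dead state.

start=q0; accept=q4; q0-a->q0; q0-b->q1; q0-c->q0; q1-a->q0; q1-b->q2; q1-c->q0; q2-a->q0; q2-b->q3; q2-c->q0; q3-a->q4; q3-b->q3; q3-c->q0; q4-a->q4; q4-b->q4; q4-c->q4

States q0..q3 record the length of the longest prefix of `bbba` that matches the current input suffix. Reaching q4 means `bbba` has been seen, and we stay there forever. Accept from q4.
With 5 states:
        a   b   c  
>  q0   q0  q1  q0 
   q1   q0  q2  q0 
   q2   q0  q3  q0 
   q3   q4  q3  q0 
 * q4   q4  q4  q4 
(> = start, * = accepting)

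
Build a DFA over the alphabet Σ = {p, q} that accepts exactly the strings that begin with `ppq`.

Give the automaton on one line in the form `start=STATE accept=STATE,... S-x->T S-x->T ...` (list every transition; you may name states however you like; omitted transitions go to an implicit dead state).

Check the first 3 symbols one by one: S0 through S2 record how many have matched `ppq` so far; any wrong symbol goes to the dead state S4. After all 3 match we enter the accepting sink S3.
With 5 states:
        p   q  
>  S0   S1  S4 
   S1   S2  S4 
   S2   S4  S3 
 * S3   S3  S3 
   S4   S4  S4 
(> = start, * = accepting)

start=S0 accept=S3 S0-p->S1 S0-q->S4 S1-p->S2 S1-q->S4 S2-p->S4 S2-q->S3 S3-p->S3 S3-q->S3 S4-p->S4 S4-q->S4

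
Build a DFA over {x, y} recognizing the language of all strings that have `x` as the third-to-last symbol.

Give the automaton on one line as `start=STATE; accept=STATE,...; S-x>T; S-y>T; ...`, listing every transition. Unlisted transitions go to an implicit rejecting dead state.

start=s0; accept=s7,s8,s9,s10; s0-x>s1; s0-y>s2; s1-x>s3; s1-y>s4; s2-x>s5; s2-y>s6; s3-x>s7; s3-y>s8; s4-x>s9; s4-y>s10; s5-x>s11; s5-y>s12; s6-x>s13; s6-y>s14; s7-x>s7; s7-y>s8; s8-x>s9; s8-y>s10; s9-x>s11; s9-y>s12; s10-x>s13; s10-y>s14; s11-x>s7; s11-y>s8; s12-x>s9; s12-y>s10; s13-x>s11; s13-y>s12; s14-x>s13; s14-y>s14

A DFA must remember the last 3 symbols (since which symbol is third-to-last isn't known until the input ends). Use one state per possible window of the last ≤3 symbols; accept from those whose window starts with `x`.
15 states suffice.
          x    y  
>  s0     s1   s2 
   s1     s3   s4 
   s2     s5   s6 
   s3     s7   s8 
   s4     s9  s10 
   s5    s11  s12 
   s6    s13  s14 
 * s7     s7   s8 
 * s8     s9  s10 
 * s9    s11  s12 
 * s10   s13  s14 
   s11    s7   s8 
   s12    s9  s10 
   s13   s11  s12 
   s14   s13  s14 
(> = start, * = accepting)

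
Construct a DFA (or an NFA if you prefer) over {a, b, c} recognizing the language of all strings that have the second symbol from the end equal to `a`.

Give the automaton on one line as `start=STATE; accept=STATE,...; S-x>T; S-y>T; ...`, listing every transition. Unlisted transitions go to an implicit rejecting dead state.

start=q0; accept=q4,q5,q6; q0-a>q1; q0-b>q2; q0-c>q3; q1-a>q4; q1-b>q5; q1-c>q6; q2-a>q7; q2-b>q8; q2-c>q9; q3-a>q10; q3-b>q11; q3-c>q12; q4-a>q4; q4-b>q5; q4-c>q6; q5-a>q7; q5-b>q8; q5-c>q9; q6-a>q10; q6-b>q11; q6-c>q12; q7-a>q4; q7-b>q5; q7-c>q6; q8-a>q7; q8-b>q8; q8-c>q9; q9-a>q10; q9-b>q11; q9-c>q12; q10-a>q4; q10-b>q5; q10-c>q6; q11-a>q7; q11-b>q8; q11-c>q9; q12-a>q10; q12-b>q11; q12-c>q12

A DFA must remember the last 2 symbols (since which symbol is second-to-last isn't known until the input ends). Use one state per possible window of the last ≤2 symbols; accept from those whose window starts with `a`.
With 13 states:
          a    b    c  
>  q0     q1   q2   q3 
   q1     q4   q5   q6 
   q2     q7   q8   q9 
   q3    q10  q11  q12 
 * q4     q4   q5   q6 
 * q5     q7   q8   q9 
 * q6    q10  q11  q12 
   q7     q4   q5   q6 
   q8     q7   q8   q9 
   q9    q10  q11  q12 
   q10    q4   q5   q6 
   q11    q7   q8   q9 
   q12   q10  q11  q12 
(> = start, * = accepting)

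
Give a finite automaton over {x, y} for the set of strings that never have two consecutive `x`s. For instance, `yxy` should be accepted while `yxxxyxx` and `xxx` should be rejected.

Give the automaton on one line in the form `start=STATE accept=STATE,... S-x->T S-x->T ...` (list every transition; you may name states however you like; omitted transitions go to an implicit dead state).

start=q0 accept=q0,q1 q0-x->q1 q0-y->q0 q1-x->q2 q1-y->q0 q2-x->q2 q2-y->q2

Track partial matches of the forbidden pattern `xx`. State q2 is a dead state reached once `xx` has occurred; every other state accepts. q0 means no part of `xx` is currently matched.
A 3-state machine:
        x   y  
>* q0   q1  q0 
 * q1   q2  q0 
   q2   q2  q2 
(> = start, * = accepting)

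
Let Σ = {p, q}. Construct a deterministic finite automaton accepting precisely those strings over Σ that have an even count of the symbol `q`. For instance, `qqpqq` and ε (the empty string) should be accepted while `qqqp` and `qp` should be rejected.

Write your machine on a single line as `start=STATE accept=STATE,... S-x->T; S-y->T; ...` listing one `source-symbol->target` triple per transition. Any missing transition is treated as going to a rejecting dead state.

start=A; accept=A; A-p->A; A-q->B; B-p->B; B-q->A

The only thing that matters is how many `q`s have appeared, reduced mod 2. Use one state per residue: A for 0, …, B for 1. Reading `q` moves to the next residue; anything else stays put. A is accepting.
       p  q 
>* A   A  B 
   B   B  A 
(> = start, * = accepting)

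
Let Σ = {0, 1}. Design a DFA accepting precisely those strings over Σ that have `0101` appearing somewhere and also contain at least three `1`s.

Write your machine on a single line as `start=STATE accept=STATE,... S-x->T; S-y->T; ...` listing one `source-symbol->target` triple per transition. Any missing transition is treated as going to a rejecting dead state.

start=s0; accept=s15,s19; s0-0->s1; s0-1->s2; s1-0->s1; s1-1->s3; s2-0->s4; s2-1->s5; s3-0->s6; s3-1->s5; s4-0->s4; s4-1->s7; s5-0->s8; s5-1->s9; s6-0->s4; s6-1->s10; s7-0->s11; s7-1->s9; s8-0->s8; s8-1->s12; s9-0->s13; s9-1->s14; s10-0->s10; s10-1->s15; s11-0->s8; s11-1->s15; s12-0->s16; s12-1->s14; s13-0->s13; s13-1->s17; s14-0->s18; s14-1->s14; s15-0->s15; s15-1->s19; s16-0->s13; s16-1->s19; s17-0->s20; s17-1->s14; s18-0->s18; s18-1->s17; s19-0->s19; s19-1->s19; s20-0->s18; s20-1->s19

Run two small machines in parallel and take their product. The first has 5 states tracking whether and how much of `0101` has been seen; the second has 5 states tracking the count of `1`s, saturating at 4. A product state is a pair (one from each), accepting exactly when both do.
          0    1  
>  s0     s1   s2 
   s1     s1   s3 
   s2     s4   s5 
   s3     s6   s5 
   s4     s4   s7 
   s5     s8   s9 
   s6     s4  s10 
   s7    s11   s9 
   s8     s8  s12 
   s9    s13  s14 
   s10   s10  s15 
   s11    s8  s15 
   s12   s16  s14 
   s13   s13  s17 
   s14   s18  s14 
 * s15   s15  s19 
   s16   s13  s19 
   s17   s20  s14 
   s18   s18  s17 
 * s19   s19  s19 
   s20   s18  s19 
(> = start, * = accepting)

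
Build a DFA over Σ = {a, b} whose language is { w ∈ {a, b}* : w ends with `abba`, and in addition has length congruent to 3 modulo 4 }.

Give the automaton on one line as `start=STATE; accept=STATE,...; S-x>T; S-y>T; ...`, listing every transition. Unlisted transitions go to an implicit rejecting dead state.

Run two small machines in parallel and take their product. The first has 5 states tracking how much of the suffix `abba` has currently been matched; the second has 4 states tracking the input length modulo 4. A product state is a pair (one from each), accepting exactly when both do. After merging equivalent states the machine shrinks.
With 8 states:
        a   b  
>  q0   q1  q1 
   q1   q2  q2 
   q2   q3  q3 
   q3   q4  q0 
   q4   q1  q5 
   q5   q2  q6 
   q6   q7  q3 
 * q7   q4  q0 
(> = start, * = accepting)

start=q0; accept=q7; q0-a>q1; q0-b>q1; q1-a>q2; q1-b>q2; q2-a>q3; q2-b>q3; q3-a>q4; q3-b>q0; q4-a>q1; q4-b>q5; q5-a>q2; q5-b>q6; q6-a>q7; q6-b>q3; q7-a>q4; q7-b>q0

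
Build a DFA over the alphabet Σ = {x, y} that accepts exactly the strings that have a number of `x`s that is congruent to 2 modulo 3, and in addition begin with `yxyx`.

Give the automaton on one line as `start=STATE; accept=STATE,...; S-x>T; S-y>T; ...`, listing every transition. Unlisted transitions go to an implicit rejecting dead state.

start=A; accept=H; A-x>B; A-y>C; B-x>D; B-y>B; C-x>E; C-y>F; D-x>F; D-y>D; E-x>D; E-y>G; F-x>B; F-y>F; G-x>H; G-y>B; H-x>I; H-y>H; I-x>J; I-y>I; J-x>H; J-y>J

Run two small machines in parallel and take their product. One (3 states) tracks the count of `x`s modulo 3; the other (6 states) tracks whether the input so far still matches the prefix `yxyx`. Each combined state is a pair, one component from each; accept when both components accept.
A 10-state machine:
       x  y 
>  A   B  C 
   B   D  B 
   C   E  F 
   D   F  D 
   E   D  G 
   F   B  F 
   G   H  B 
 * H   I  H 
   I   J  I 
   J   H  J 
(> = start, * = accepting)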